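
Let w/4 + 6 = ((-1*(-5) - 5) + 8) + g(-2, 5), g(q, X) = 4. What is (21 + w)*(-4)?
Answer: -180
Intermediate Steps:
w = 24 (w = -24 + 4*(((-1*(-5) - 5) + 8) + 4) = -24 + 4*(((5 - 5) + 8) + 4) = -24 + 4*((0 + 8) + 4) = -24 + 4*(8 + 4) = -24 + 4*12 = -24 + 48 = 24)
(21 + w)*(-4) = (21 + 24)*(-4) = 45*(-4) = -180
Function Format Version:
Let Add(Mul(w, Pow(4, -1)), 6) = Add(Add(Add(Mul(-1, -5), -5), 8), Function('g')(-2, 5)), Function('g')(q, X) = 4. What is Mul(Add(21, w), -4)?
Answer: -180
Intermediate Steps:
w = 24 (w = Add(-24, Mul(4, Add(Add(Add(Mul(-1, -5), -5), 8), 4))) = Add(-24, Mul(4, Add(Add(Add(5, -5), 8), 4))) = Add(-24, Mul(4, Add(Add(0, 8), 4))) = Add(-24, Mul(4, Add(8, 4))) = Add(-24, Mul(4, 12)) = Add(-24, 48) = 24)
Mul(Add(21, w), -4) = Mul(Add(21, 24), -4) = Mul(45, -4) = -180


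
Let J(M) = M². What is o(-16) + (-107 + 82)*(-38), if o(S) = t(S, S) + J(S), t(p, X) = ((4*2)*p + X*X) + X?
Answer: 1318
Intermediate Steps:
t(p, X) = X + X² + 8*p (t(p, X) = (8*p + X²) + X = (X² + 8*p) + X = X + X² + 8*p)
o(S) = 2*S² + 9*S (o(S) = (S + S² + 8*S) + S² = (S² + 9*S) + S² = 2*S² + 9*S)
o(-16) + (-107 + 82)*(-38) = -16*(9 + 2*(-16)) + (-107 + 82)*(-38) = -16*(9 - 32) - 25*(-38) = -16*(-23) + 950 = 368 + 950 = 1318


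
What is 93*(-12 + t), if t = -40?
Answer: -4836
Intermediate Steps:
93*(-12 + t) = 93*(-12 - 40) = 93*(-52) = -4836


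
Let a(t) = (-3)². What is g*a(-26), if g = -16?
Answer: -144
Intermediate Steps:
a(t) = 9
g*a(-26) = -16*9 = -144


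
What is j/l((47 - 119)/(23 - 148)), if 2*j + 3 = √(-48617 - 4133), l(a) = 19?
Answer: -3/38 + 5*I*√2110/38 ≈ -0.078947 + 6.044*I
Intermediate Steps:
j = -3/2 + 5*I*√2110/2 (j = -3/2 + √(-48617 - 4133)/2 = -3/2 + √(-52750)/2 = -3/2 + (5*I*√2110)/2 = -3/2 + 5*I*√2110/2 ≈ -1.5 + 114.84*I)
j/l((47 - 119)/(23 - 148)) = (-3/2 + 5*I*√2110/2)/19 = (-3/2 + 5*I*√2110/2)*(1/19) = -3/38 + 5*I*√2110/38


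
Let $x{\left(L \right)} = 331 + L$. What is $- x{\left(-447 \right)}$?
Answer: $116$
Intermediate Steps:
$- x{\left(-447 \right)} = - (331 - 447) = \left(-1\right) \left(-116\right) = 116$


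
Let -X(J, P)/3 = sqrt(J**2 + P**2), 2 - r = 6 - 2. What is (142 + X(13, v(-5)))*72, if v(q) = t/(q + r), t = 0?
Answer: 7416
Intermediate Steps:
r = -2 (r = 2 - (6 - 2) = 2 - 1*4 = 2 - 4 = -2)
v(q) = 0 (v(q) = 0/(q - 2) = 0/(-2 + q) = 0)
X(J, P) = -3*sqrt(J**2 + P**2)
(142 + X(13, v(-5)))*72 = (142 - 3*sqrt(13**2 + 0**2))*72 = (142 - 3*sqrt(169 + 0))*72 = (142 - 3*sqrt(169))*72 = (142 - 3*13)*72 = (142 - 39)*72 = 103*72 = 7416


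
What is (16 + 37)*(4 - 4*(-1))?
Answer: 424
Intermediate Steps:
(16 + 37)*(4 - 4*(-1)) = 53*(4 + 4) = 53*8 = 424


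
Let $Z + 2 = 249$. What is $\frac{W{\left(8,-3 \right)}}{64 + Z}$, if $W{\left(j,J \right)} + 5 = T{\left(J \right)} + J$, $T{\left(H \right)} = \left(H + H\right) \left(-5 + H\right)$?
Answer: $\frac{40}{311} \approx 0.12862$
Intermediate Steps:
$Z = 247$ ($Z = -2 + 249 = 247$)
$T{\left(H \right)} = 2 H \left(-5 + H\right)$
$W{\left(j,J \right)} = -5 + J + 2 J \left(-5 + J\right)$ ($W{\left(j,J \right)} = -5 + \left(2 J \left(-5 + J\right) + J\right) = -5 + \left(J + 2 J \left(-5 + J\right)\right) = -5 + J + 2 J \left(-5 + J\right)$)
$\frac{W{\left(8,-3 \right)}}{64 + Z} = \frac{-5 - 3 + 2 \left(-3\right) \left(-5 - 3\right)}{64 + 247} = \frac{-5 - 3 + 2 \left(-3\right) \left(-8\right)}{311} = \left(-5 - 3 + 48\right) \frac{1}{311} = 40 \cdot \frac{1}{311} = \frac{40}{311}$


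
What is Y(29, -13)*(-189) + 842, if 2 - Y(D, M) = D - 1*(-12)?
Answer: 8213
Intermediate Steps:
Y(D, M) = -10 - D (Y(D, M) = 2 - (D - 1*(-12)) = 2 - (D + 12) = 2 - (12 + D) = 2 + (-12 - D) = -10 - D)
Y(29, -13)*(-189) + 842 = (-10 - 1*29)*(-189) + 842 = (-10 - 29)*(-189) + 842 = -39*(-189) + 842 = 7371 + 842 = 8213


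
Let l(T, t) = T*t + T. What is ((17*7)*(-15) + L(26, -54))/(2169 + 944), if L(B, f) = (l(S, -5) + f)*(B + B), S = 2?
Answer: -5009/3113 ≈ -1.6091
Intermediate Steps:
l(T, t) = T + T*t
L(B, f) = 2*B*(-8 + f) (L(B, f) = (2*(1 - 5) + f)*(B + B) = (2*(-4) + f)*(2*B) = (-8 + f)*(2*B) = 2*B*(-8 + f))
((17*7)*(-15) + L(26, -54))/(2169 + 944) = ((17*7)*(-15) + 2*26*(-8 - 54))/(2169 + 944) = (119*(-15) + 2*26*(-62))/3113 = (-1785 - 3224)*(1/3113) = -5009*1/3113 = -5009/3113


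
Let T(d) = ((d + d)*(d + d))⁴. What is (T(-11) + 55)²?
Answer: 3011361502375411235281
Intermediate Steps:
T(d) = 256*d⁸ (T(d) = ((2*d)*(2*d))⁴ = (4*d²)⁴ = 256*d⁸)
(T(-11) + 55)² = (256*(-11)⁸ + 55)² = (256*214358881 + 55)² = (54875873536 + 55)² = 54875873591² = 3011361502375411235281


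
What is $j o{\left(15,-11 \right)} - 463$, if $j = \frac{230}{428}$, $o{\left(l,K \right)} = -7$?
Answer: $- \frac{99887}{214} \approx -466.76$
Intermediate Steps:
$j = \frac{115}{214}$ ($j = 230 \cdot \frac{1}{428} = \frac{115}{214} \approx 0.53738$)
$j o{\left(15,-11 \right)} - 463 = \frac{115}{214} \left(-7\right) - 463 = - \frac{805}{214} - 463 = - \frac{99887}{214}$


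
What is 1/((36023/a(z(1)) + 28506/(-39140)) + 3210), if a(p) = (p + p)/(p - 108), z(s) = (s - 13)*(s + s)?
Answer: 39140/4002946499 ≈ 9.7778e-6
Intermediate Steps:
z(s) = 2*s*(-13 + s) (z(s) = (-13 + s)*(2*s) = 2*s*(-13 + s))
a(p) = 2*p/(-108 + p) (a(p) = (2*p)/(-108 + p) = 2*p/(-108 + p))
1/((36023/a(z(1)) + 28506/(-39140)) + 3210) = 1/((36023/((2*(2*1*(-13 + 1))/(-108 + 2*1*(-13 + 1)))) + 28506/(-39140)) + 3210) = 1/((36023/((2*(2*1*(-12))/(-108 + 2*1*(-12)))) + 28506*(-1/39140)) + 3210) = 1/((36023/((2*(-24)/(-108 - 24))) - 14253/19570) + 3210) = 1/((36023/((2*(-24)/(-132))) - 14253/19570) + 3210) = 1/((36023/((2*(-24)*(-1/132))) - 14253/19570) + 3210) = 1/((36023/(4/11) - 14253/19570) + 3210) = 1/((36023*(11/4) - 14253/19570) + 3210) = 1/((396253/4 - 14253/19570) + 3210) = 1/(3877307099/39140 + 3210) = 1/(4002946499/39140) = 39140/4002946499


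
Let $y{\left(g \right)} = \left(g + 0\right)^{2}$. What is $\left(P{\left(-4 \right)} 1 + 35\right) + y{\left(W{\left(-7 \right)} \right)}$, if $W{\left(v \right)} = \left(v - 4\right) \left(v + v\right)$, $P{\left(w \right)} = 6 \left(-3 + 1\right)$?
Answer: $23739$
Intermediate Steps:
$P{\left(w \right)} = -12$ ($P{\left(w \right)} = 6 \left(-2\right) = -12$)
$W{\left(v \right)} = 2 v \left(-4 + v\right)$ ($W{\left(v \right)} = \left(-4 + v\right) 2 v = 2 v \left(-4 + v\right)$)
$y{\left(g \right)} = g^{2}$
$\left(P{\left(-4 \right)} 1 + 35\right) + y{\left(W{\left(-7 \right)} \right)} = \left(\left(-12\right) 1 + 35\right) + \left(2 \left(-7\right) \left(-4 - 7\right)\right)^{2} = \left(-12 + 35\right) + \left(2 \left(-7\right) \left(-11\right)\right)^{2} = 23 + 154^{2} = 23 + 23716 = 23739$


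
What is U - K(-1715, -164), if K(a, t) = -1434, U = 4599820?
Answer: 4601254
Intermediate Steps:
U - K(-1715, -164) = 4599820 - 1*(-1434) = 4599820 + 1434 = 4601254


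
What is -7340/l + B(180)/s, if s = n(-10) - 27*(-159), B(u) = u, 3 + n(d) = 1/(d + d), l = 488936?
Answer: 40371605/1498222138 ≈ 0.026946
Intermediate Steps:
n(d) = -3 + 1/(2*d) (n(d) = -3 + 1/(d + d) = -3 + 1/(2*d))
s = 85799/20 (s = (-3 + (1/2)/(-10)) - 27*(-159) = (-3 + (1/2)*(-1/10)) + 4293 = (-3 - 1/20) + 4293 = -61/20 + 4293 = 85799/20 ≈ 4290.0)
-7340/l + B(180)/s = -7340/488936 + 180/(85799/20) = -7340*1/488936 + 180*(20/85799) = -1835/122234 + 3600/85799 = 40371605/1498222138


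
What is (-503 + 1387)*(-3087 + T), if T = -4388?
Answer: -6607900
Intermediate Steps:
(-503 + 1387)*(-3087 + T) = (-503 + 1387)*(-3087 - 4388) = 884*(-7475) = -6607900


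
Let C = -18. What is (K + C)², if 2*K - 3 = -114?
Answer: 21609/4 ≈ 5402.3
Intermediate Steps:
K = -111/2 (K = 3/2 + (½)*(-114) = 3/2 - 57 = -111/2 ≈ -55.500)
(K + C)² = (-111/2 - 18)² = (-147/2)² = 21609/4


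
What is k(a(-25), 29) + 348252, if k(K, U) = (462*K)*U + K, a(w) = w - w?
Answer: 348252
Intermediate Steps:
a(w) = 0
k(K, U) = K + 462*K*U (k(K, U) = 462*K*U + K = K + 462*K*U)
k(a(-25), 29) + 348252 = 0*(1 + 462*29) + 348252 = 0*(1 + 13398) + 348252 = 0*13399 + 348252 = 0 + 348252 = 348252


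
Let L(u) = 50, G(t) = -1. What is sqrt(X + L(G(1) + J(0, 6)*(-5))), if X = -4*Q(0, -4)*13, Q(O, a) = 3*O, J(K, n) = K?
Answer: 5*sqrt(2) ≈ 7.0711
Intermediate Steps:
X = 0 (X = -12*0*13 = -4*0*13 = 0*13 = 0)
sqrt(X + L(G(1) + J(0, 6)*(-5))) = sqrt(0 + 50) = sqrt(50) = 5*sqrt(2)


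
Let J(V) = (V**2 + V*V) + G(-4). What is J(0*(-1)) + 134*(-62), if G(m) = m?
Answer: -8312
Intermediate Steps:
J(V) = -4 + 2*V**2 (J(V) = (V**2 + V*V) - 4 = (V**2 + V**2) - 4 = 2*V**2 - 4 = -4 + 2*V**2)
J(0*(-1)) + 134*(-62) = (-4 + 2*(0*(-1))**2) + 134*(-62) = (-4 + 2*0**2) - 8308 = (-4 + 2*0) - 8308 = (-4 + 0) - 8308 = -4 - 8308 = -8312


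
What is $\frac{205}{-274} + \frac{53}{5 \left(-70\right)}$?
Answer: $- \frac{21568}{23975} \approx -0.8996$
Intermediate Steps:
$\frac{205}{-274} + \frac{53}{5 \left(-70\right)} = 205 \left(- \frac{1}{274}\right) + \frac{53}{-350} = - \frac{205}{274} + 53 \left(- \frac{1}{350}\right) = - \frac{205}{274} - \frac{53}{350} = - \frac{21568}{23975}$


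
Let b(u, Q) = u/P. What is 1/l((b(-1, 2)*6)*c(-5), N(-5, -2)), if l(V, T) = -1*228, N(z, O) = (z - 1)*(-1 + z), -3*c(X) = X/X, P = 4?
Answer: -1/228 ≈ -0.0043860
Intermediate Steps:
c(X) = -⅓ (c(X) = -X/(3*X) = -⅓*1 = -⅓)
N(z, O) = (-1 + z)² (N(z, O) = (-1 + z)*(-1 + z) = (-1 + z)²)
b(u, Q) = u/4
l(V, T) = -228
1/l((b(-1, 2)*6)*c(-5), N(-5, -2)) = 1/(-228) = -1/228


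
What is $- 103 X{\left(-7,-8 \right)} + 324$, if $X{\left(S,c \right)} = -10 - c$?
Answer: $530$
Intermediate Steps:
$- 103 X{\left(-7,-8 \right)} + 324 = - 103 \left(-10 - -8\right) + 324 = - 103 \left(-10 + 8\right) + 324 = \left(-103\right) \left(-2\right) + 324 = 206 + 324 = 530$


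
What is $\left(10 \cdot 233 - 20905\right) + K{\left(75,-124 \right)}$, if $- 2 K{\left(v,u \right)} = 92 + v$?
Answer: $- \frac{37317}{2} \approx -18659.0$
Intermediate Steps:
$K{\left(v,u \right)} = -46 - \frac{v}{2}$ ($K{\left(v,u \right)} = - \frac{92 + v}{2} = -46 - \frac{v}{2}$)
$\left(10 \cdot 233 - 20905\right) + K{\left(75,-124 \right)} = \left(10 \cdot 233 - 20905\right) - \frac{167}{2} = \left(2330 - 20905\right) - \frac{167}{2} = -18575 - \frac{167}{2} = - \frac{37317}{2}$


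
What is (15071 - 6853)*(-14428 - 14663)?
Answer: -239069838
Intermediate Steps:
(15071 - 6853)*(-14428 - 14663) = 8218*(-29091) = -239069838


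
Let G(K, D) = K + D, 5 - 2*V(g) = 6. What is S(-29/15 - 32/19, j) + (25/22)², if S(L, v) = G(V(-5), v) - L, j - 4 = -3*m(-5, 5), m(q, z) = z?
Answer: -909181/137940 ≈ -6.5911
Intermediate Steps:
V(g) = -½ (V(g) = 5/2 - ½*6 = 5/2 - 3 = -½)
j = -11 (j = 4 - 3*5 = 4 - 15 = -11)
G(K, D) = D + K
S(L, v) = -½ + v - L (S(L, v) = (v - ½) - L = (-½ + v) - L = -½ + v - L)
S(-29/15 - 32/19, j) + (25/22)² = (-½ - 11 - (-29/15 - 32/19)) + (25/22)² = (-½ - 11 - 1*(-1031/285)) + 625/484 = (-½ - 11 + 1031/285) + 625/484 = -4493/570 + 625/484 = -909181/137940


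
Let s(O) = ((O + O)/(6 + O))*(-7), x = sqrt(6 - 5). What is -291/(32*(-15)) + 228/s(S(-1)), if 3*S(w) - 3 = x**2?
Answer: -99641/1120 ≈ -88.965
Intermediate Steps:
x = 1 (x = sqrt(1) = 1)
S(w) = 4/3 (S(w) = 1 + (1/3)*1**2 = 1 + (1/3)*1 = 1 + 1/3 = 4/3)
s(O) = -14*O/(6 + O) (s(O) = ((2*O)/(6 + O))*(-7) = (2*O/(6 + O))*(-7) = -14*O/(6 + O))
-291/(32*(-15)) + 228/s(S(-1)) = -291/(32*(-15)) + 228/((-14*4/3/(6 + 4/3))) = -291/(-480) + 228/((-14*4/3/22/3)) = -291*(-1/480) + 228/((-14*4/3*3/22)) = 97/160 + 228/(-28/11) = 97/160 + 228*(-11/28) = 97/160 - 627/7 = -99641/1120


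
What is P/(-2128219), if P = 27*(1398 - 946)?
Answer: -12204/2128219 ≈ -0.0057344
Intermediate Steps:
P = 12204 (P = 27*452 = 12204)
P/(-2128219) = 12204/(-2128219) = 12204*(-1/2128219) = -12204/2128219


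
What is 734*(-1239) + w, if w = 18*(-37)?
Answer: -910092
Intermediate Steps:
w = -666
734*(-1239) + w = 734*(-1239) - 666 = -909426 - 666 = -910092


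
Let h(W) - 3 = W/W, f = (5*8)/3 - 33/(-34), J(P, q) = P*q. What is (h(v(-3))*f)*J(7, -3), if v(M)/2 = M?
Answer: -20426/17 ≈ -1201.5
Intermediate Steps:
v(M) = 2*M
f = 1459/102 (f = 40*(⅓) - 33*(-1/34) = 40/3 + 33/34 = 1459/102 ≈ 14.304)
h(W) = 4 (h(W) = 3 + W/W = 3 + 1 = 4)
(h(v(-3))*f)*J(7, -3) = (4*(1459/102))*(7*(-3)) = (2918/51)*(-21) = -20426/17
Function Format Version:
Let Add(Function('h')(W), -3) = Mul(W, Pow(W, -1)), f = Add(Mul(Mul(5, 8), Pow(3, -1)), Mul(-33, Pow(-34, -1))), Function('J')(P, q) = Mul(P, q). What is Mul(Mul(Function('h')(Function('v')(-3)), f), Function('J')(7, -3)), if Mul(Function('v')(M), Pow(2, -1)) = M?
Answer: Rational(-20426, 17) ≈ -1201.5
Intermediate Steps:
Function('v')(M) = Mul(2, M)
f = Rational(1459, 102) (f = Add(Mul(40, Rational(1, 3)), Mul(-33, Rational(-1, 34))) = Add(Rational(40, 3), Rational(33, 34)) = Rational(1459, 102) ≈ 14.304)
Function('h')(W) = 4 (Function('h')(W) = Add(3, Mul(W, Pow(W, -1))) = Add(3, 1) = 4)
Mul(Mul(Function('h')(Function('v')(-3)), f), Function('J')(7, -3)) = Mul(Mul(4, Rational(1459, 102)), Mul(7, -3)) = Mul(Rational(2918, 51), -21) = Rational(-20426, 17)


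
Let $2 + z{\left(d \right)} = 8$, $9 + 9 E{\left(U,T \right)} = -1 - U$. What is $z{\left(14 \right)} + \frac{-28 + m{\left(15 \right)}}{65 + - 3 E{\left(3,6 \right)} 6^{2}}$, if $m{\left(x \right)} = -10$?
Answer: $\frac{1288}{221} \approx 5.8281$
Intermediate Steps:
$E{\left(U,T \right)} = - \frac{10}{9} - \frac{U}{9}$ ($E{\left(U,T \right)} = -1 + \frac{-1 - U}{9} = -1 - \left(\frac{1}{9} + \frac{U}{9}\right) = - \frac{10}{9} - \frac{U}{9}$)
$z{\left(d \right)} = 6$ ($z{\left(d \right)} = -2 + 8 = 6$)
$z{\left(14 \right)} + \frac{-28 + m{\left(15 \right)}}{65 + - 3 E{\left(3,6 \right)} 6^{2}} = 6 + \frac{-28 - 10}{65 + - 3 \left(- \frac{10}{9} - \frac{1}{3}\right) 6^{2}} = 6 - \frac{38}{65 + - 3 \left(- \frac{10}{9} - \frac{1}{3}\right) 36} = 6 - \frac{38}{65 + \left(-3\right) \left(- \frac{13}{9}\right) 36} = 6 - \frac{38}{65 + \frac{13}{3} \cdot 36} = 6 - \frac{38}{65 + 156} = 6 - \frac{38}{221} = \frac{1288}{221}$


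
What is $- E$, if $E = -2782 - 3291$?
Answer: $6073$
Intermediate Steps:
$E = -6073$ ($E = -2782 - 3291 = -6073$)
$- E = \left(-1\right) \left(-6073\right) = 6073$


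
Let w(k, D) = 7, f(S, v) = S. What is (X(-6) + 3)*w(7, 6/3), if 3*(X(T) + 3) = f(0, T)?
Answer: 0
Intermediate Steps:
X(T) = -3 (X(T) = -3 + (1/3)*0 = -3 + 0 = -3)
(X(-6) + 3)*w(7, 6/3) = (-3 + 3)*7 = 0*7 = 0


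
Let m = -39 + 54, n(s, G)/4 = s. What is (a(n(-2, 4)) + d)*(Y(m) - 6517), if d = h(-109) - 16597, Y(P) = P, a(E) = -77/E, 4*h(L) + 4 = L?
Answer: 432139175/4 ≈ 1.0803e+8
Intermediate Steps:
h(L) = -1 + L/4
n(s, G) = 4*s
m = 15
d = -66501/4 (d = (-1 + (¼)*(-109)) - 16597 = (-1 - 109/4) - 16597 = -113/4 - 16597 = -66501/4 ≈ -16625.)
(a(n(-2, 4)) + d)*(Y(m) - 6517) = (-77/(4*(-2)) - 66501/4)*(15 - 6517) = (-77/(-8) - 66501/4)*(-6502) = (-77*(-⅛) - 66501/4)*(-6502) = (77/8 - 66501/4)*(-6502) = -132925/8*(-6502) = 432139175/4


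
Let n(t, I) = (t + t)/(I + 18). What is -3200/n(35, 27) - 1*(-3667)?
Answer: 11269/7 ≈ 1609.9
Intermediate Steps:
n(t, I) = 2*t/(18 + I) (n(t, I) = (2*t)/(18 + I) = 2*t/(18 + I))
-3200/n(35, 27) - 1*(-3667) = -3200/(2*35/(18 + 27)) - 1*(-3667) = -3200/(2*35/45) + 3667 = -3200/(2*35*(1/45)) + 3667 = -3200/14/9 + 3667 = -3200*9/14 + 3667 = -14400/7 + 3667 = 11269/7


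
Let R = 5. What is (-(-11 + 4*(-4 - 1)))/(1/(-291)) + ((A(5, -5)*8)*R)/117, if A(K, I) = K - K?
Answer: -9021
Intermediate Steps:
A(K, I) = 0
(-(-11 + 4*(-4 - 1)))/(1/(-291)) + ((A(5, -5)*8)*R)/117 = (-(-11 + 4*(-4 - 1)))/(1/(-291)) + ((0*8)*5)/117 = (-(-11 + 4*(-5)))/(-1/291) + (0*5)*(1/117) = -(-11 - 20)*(-291) + 0*(1/117) = -1*(-31)*(-291) + 0 = 31*(-291) + 0 = -9021 + 0 = -9021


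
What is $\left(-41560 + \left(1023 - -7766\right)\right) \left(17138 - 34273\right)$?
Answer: $561531085$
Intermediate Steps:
$\left(-41560 + \left(1023 - -7766\right)\right) \left(17138 - 34273\right) = \left(-41560 + \left(1023 + 7766\right)\right) \left(-17135\right) = \left(-41560 + 8789\right) \left(-17135\right) = \left(-32771\right) \left(-17135\right) = 561531085$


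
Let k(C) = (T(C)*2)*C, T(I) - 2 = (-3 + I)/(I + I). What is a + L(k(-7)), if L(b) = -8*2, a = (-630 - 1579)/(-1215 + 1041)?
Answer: -575/174 ≈ -3.3046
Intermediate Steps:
T(I) = 2 + (-3 + I)/(2*I) (T(I) = 2 + (-3 + I)/(I + I) = 2 + (-3 + I)/((2*I)) = 2 + (-3 + I)*(1/(2*I)) = 2 + (-3 + I)/(2*I))
k(C) = -3 + 5*C (k(C) = (((-3 + 5*C)/(2*C))*2)*C = ((-3 + 5*C)/C)*C = -3 + 5*C)
a = 2209/174 (a = -2209/(-174) = -2209*(-1/174) = 2209/174 ≈ 12.695)
L(b) = -16
a + L(k(-7)) = 2209/174 - 16 = -575/174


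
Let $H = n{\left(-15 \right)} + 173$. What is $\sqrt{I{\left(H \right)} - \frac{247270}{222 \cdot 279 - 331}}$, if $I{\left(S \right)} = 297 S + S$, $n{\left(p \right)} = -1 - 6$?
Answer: $\frac{\sqrt{187736724144242}}{61607} \approx 222.41$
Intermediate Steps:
$n{\left(p \right)} = -7$
$H = 166$ ($H = -7 + 173 = 166$)
$I{\left(S \right)} = 298 S$
$\sqrt{I{\left(H \right)} - \frac{247270}{222 \cdot 279 - 331}} = \sqrt{298 \cdot 166 - \frac{247270}{222 \cdot 279 - 331}} = \sqrt{49468 - \frac{247270}{61938 - 331}} = \sqrt{49468 - \frac{247270}{61607}} = \sqrt{\frac{3047327806}{61607}} = \frac{\sqrt{187736724144242}}{61607}$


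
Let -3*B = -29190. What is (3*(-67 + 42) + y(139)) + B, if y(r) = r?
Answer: 9794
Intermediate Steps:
B = 9730 (B = -1/3*(-29190) = 9730)
(3*(-67 + 42) + y(139)) + B = (3*(-67 + 42) + 139) + 9730 = (3*(-25) + 139) + 9730 = (-75 + 139) + 9730 = 64 + 9730 = 9794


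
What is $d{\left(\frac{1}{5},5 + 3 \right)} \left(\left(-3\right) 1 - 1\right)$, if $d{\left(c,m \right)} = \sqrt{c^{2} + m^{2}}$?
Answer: $- \frac{4 \sqrt{1601}}{5} \approx -32.01$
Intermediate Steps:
$d{\left(\frac{1}{5},5 + 3 \right)} \left(\left(-3\right) 1 - 1\right) = \sqrt{\left(\frac{1}{5}\right)^{2} + \left(5 + 3\right)^{2}} \left(\left(-3\right) 1 - 1\right) = \sqrt{\left(\frac{1}{5}\right)^{2} + 8^{2}} \left(-3 - 1\right) = \sqrt{\frac{1}{25} + 64} \left(-4\right) = \sqrt{\frac{1601}{25}} \left(-4\right) = \frac{\sqrt{1601}}{5} \left(-4\right) = - \frac{4 \sqrt{1601}}{5}$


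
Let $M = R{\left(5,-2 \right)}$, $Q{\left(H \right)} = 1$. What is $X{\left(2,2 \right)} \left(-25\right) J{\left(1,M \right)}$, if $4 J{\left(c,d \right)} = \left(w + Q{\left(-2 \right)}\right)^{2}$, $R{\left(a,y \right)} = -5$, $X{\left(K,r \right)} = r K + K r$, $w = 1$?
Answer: $-200$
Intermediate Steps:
$X{\left(K,r \right)} = 2 K r$ ($X{\left(K,r \right)} = K r + K r = 2 K r$)
$M = -5$
$J{\left(c,d \right)} = 1$ ($J{\left(c,d \right)} = \frac{\left(1 + 1\right)^{2}}{4} = \frac{2^{2}}{4} = \frac{1}{4} \cdot 4 = 1$)
$X{\left(2,2 \right)} \left(-25\right) J{\left(1,M \right)} = 2 \cdot 2 \cdot 2 \left(-25\right) 1 = 8 \left(-25\right) 1 = \left(-200\right) 1 = -200$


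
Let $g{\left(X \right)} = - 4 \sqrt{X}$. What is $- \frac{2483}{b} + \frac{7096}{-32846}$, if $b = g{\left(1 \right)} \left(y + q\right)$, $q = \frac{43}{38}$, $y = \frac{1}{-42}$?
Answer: $\frac{1251097879}{2233528} \approx 560.14$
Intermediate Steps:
$y = - \frac{1}{42} \approx -0.02381$
$q = \frac{43}{38}$ ($q = 43 \cdot \frac{1}{38} = \frac{43}{38} \approx 1.1316$)
$b = - \frac{1768}{399}$ ($b = - 4 \sqrt{1} \left(- \frac{1}{42} + \frac{43}{38}\right) = \left(-4\right) 1 \cdot \frac{442}{399} = \left(-4\right) \frac{442}{399} = - \frac{1768}{399} \approx -4.4311$)
$- \frac{2483}{b} + \frac{7096}{-32846} = - \frac{2483}{- \frac{1768}{399}} + \frac{7096}{-32846} = \left(-2483\right) \left(- \frac{399}{1768}\right) + 7096 \left(- \frac{1}{32846}\right) = \frac{76209}{136} - \frac{3548}{16423} = \frac{1251097879}{2233528}$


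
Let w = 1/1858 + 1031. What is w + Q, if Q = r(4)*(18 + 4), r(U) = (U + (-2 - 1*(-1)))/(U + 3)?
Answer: 13531821/13006 ≈ 1040.4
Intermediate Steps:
r(U) = (-1 + U)/(3 + U) (r(U) = (U + (-2 + 1))/(3 + U) = (U - 1)/(3 + U) = (-1 + U)/(3 + U))
Q = 66/7 (Q = ((-1 + 4)/(3 + 4))*(18 + 4) = (3/7)*22 = 66/7 ≈ 9.4286)
w = 1915599/1858 (w = 1/1858 + 1031 = 1915599/1858 ≈ 1031.0)
w + Q = 1915599/1858 + 66/7 = 13531821/13006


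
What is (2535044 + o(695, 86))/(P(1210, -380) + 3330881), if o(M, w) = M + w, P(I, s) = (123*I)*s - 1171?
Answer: -507165/10645138 ≈ -0.047643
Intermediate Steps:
P(I, s) = -1171 + 123*I*s (P(I, s) = 123*I*s - 1171 = -1171 + 123*I*s)
(2535044 + o(695, 86))/(P(1210, -380) + 3330881) = (2535044 + (695 + 86))/((-1171 + 123*1210*(-380)) + 3330881) = (2535044 + 781)/((-1171 - 56555400) + 3330881) = 2535825/(-56556571 + 3330881) = 2535825/(-53225690) = 2535825*(-1/53225690) = -507165/10645138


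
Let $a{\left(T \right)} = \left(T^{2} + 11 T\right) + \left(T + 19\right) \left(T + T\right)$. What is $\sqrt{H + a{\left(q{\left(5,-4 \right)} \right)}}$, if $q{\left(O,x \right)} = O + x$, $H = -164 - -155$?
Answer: $\sqrt{43} \approx 6.5574$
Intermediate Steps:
$H = -9$ ($H = -164 + 155 = -9$)
$a{\left(T \right)} = T^{2} + 11 T + 2 T \left(19 + T\right)$ ($a{\left(T \right)} = \left(T^{2} + 11 T\right) + \left(19 + T\right) 2 T = \left(T^{2} + 11 T\right) + 2 T \left(19 + T\right) = T^{2} + 11 T + 2 T \left(19 + T\right)$)
$\sqrt{H + a{\left(q{\left(5,-4 \right)} \right)}} = \sqrt{-9 + \left(5 - 4\right) \left(49 + 3 \left(5 - 4\right)\right)} = \sqrt{-9 + 1 \left(49 + 3 \cdot 1\right)} = \sqrt{-9 + 1 \left(49 + 3\right)} = \sqrt{-9 + 1 \cdot 52} = \sqrt{-9 + 52} = \sqrt{43}$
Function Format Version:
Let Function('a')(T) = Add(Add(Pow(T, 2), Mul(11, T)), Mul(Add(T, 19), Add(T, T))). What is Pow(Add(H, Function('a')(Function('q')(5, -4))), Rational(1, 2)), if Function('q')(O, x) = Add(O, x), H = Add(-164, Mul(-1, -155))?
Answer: Pow(43, Rational(1, 2)) ≈ 6.5574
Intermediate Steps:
H = -9 (H = Add(-164, 155) = -9)
Function('a')(T) = Add(Pow(T, 2), Mul(11, T), Mul(2, T, Add(19, T))) (Function('a')(T) = Add(Add(Pow(T, 2), Mul(11, T)), Mul(Add(19, T), Mul(2, T))) = Add(Add(Pow(T, 2), Mul(11, T)), Mul(2, T, Add(19, T))) = Add(Pow(T, 2), Mul(11, T), Mul(2, T, Add(19, T))))
Pow(Add(H, Function('a')(Function('q')(5, -4))), Rational(1, 2)) = Pow(Add(-9, Mul(Add(5, -4), Add(49, Mul(3, Add(5, -4))))), Rational(1, 2)) = Pow(Add(-9, Mul(1, Add(49, Mul(3, 1)))), Rational(1, 2)) = Pow(Add(-9, Mul(1, Add(49, 3))), Rational(1, 2)) = Pow(Add(-9, Mul(1, 52)), Rational(1, 2)) = Pow(Add(-9, 52), Rational(1, 2)) = Pow(43, Rational(1, 2))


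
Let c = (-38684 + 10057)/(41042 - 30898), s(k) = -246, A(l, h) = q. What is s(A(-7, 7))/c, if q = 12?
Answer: 2495424/28627 ≈ 87.170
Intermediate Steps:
A(l, h) = 12
c = -28627/10144 ≈ -2.8221
s(A(-7, 7))/c = -246/(-28627/10144) = -246*(-10144/28627) = 2495424/28627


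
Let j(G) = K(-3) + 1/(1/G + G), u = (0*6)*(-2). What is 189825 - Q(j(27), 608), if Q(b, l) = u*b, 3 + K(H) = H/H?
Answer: 189825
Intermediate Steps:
u = 0 (u = 0*(-2) = 0)
K(H) = -2 (K(H) = -3 + H/H = -3 + 1 = -2)
j(G) = -2 + 1/(G + 1/G) (j(G) = -2 + 1/(1/G + G) = -2 + 1/(G + 1/G))
Q(b, l) = 0 (Q(b, l) = 0*b = 0)
189825 - Q(j(27), 608) = 189825 - 1*0 = 189825 + 0 = 189825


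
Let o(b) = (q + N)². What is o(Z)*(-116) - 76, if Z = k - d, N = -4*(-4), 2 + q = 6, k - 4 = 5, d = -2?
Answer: -46476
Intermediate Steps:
k = 9 (k = 4 + 5 = 9)
q = 4 (q = -2 + 6 = 4)
N = 16
Z = 11 (Z = 9 - 1*(-2) = 9 + 2 = 11)
o(b) = 400 (o(b) = (4 + 16)² = 20² = 400)
o(Z)*(-116) - 76 = 400*(-116) - 76 = -46400 - 76 = -46476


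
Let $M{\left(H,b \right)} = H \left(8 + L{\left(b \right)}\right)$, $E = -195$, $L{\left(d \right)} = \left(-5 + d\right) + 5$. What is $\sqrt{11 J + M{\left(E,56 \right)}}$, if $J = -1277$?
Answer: $i \sqrt{26527} \approx 162.87 i$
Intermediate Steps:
$L{\left(d \right)} = d$
$M{\left(H,b \right)} = H \left(8 + b\right)$
$\sqrt{11 J + M{\left(E,56 \right)}} = \sqrt{11 \left(-1277\right) - 195 \left(8 + 56\right)} = \sqrt{-14047 - 12480} = \sqrt{-26527} = i \sqrt{26527}$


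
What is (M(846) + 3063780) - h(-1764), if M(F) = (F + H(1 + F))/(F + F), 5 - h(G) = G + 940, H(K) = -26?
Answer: 1295628478/423 ≈ 3.0630e+6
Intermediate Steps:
h(G) = -935 - G (h(G) = 5 - (G + 940) = 5 - (940 + G) = 5 + (-940 - G) = -935 - G)
M(F) = (-26 + F)/(2*F) (M(F) = (F - 26)/(F + F) = (-26 + F)/((2*F)) = (-26 + F)*(1/(2*F)) = (-26 + F)/(2*F))
(M(846) + 3063780) - h(-1764) = ((1/2)*(-26 + 846)/846 + 3063780) - (-935 - 1*(-1764)) = ((1/2)*(1/846)*820 + 3063780) - (-935 + 1764) = (205/423 + 3063780) - 1*829 = 1295979145/423 - 829 = 1295628478/423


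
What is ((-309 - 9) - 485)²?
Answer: 644809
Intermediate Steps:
((-309 - 9) - 485)² = (-318 - 485)² = (-803)² = 644809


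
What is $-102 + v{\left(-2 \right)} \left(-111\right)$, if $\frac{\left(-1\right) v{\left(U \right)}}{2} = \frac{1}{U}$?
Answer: $-213$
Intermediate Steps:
$v{\left(U \right)} = - \frac{2}{U}$
$-102 + v{\left(-2 \right)} \left(-111\right) = -102 + - \frac{2}{-2} \left(-111\right) = -102 + \left(-2\right) \left(- \frac{1}{2}\right) \left(-111\right) = -102 + 1 \left(-111\right) = -102 - 111 = -213$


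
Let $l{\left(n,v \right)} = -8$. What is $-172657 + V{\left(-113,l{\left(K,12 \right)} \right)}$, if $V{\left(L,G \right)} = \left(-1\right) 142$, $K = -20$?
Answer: $-172799$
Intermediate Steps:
$V{\left(L,G \right)} = -142$
$-172657 + V{\left(-113,l{\left(K,12 \right)} \right)} = -172657 - 142 = -172799$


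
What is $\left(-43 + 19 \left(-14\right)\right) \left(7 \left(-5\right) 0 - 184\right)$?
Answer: $56856$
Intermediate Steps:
$\left(-43 + 19 \left(-14\right)\right) \left(7 \left(-5\right) 0 - 184\right) = \left(-43 - 266\right) \left(\left(-35\right) 0 - 184\right) = - 309 \left(0 - 184\right) = \left(-309\right) \left(-184\right) = 56856$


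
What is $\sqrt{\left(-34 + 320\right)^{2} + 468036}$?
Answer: $2 \sqrt{137458} \approx 741.51$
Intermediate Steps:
$\sqrt{\left(-34 + 320\right)^{2} + 468036} = \sqrt{286^{2} + 468036} = \sqrt{81796 + 468036} = \sqrt{549832} = 2 \sqrt{137458}$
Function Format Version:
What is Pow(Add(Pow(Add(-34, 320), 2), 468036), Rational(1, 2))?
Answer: Mul(2, Pow(137458, Rational(1, 2))) ≈ 741.51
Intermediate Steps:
Pow(Add(Pow(Add(-34, 320), 2), 468036), Rational(1, 2)) = Pow(Add(Pow(286, 2), 468036), Rational(1, 2)) = Pow(Add(81796, 468036), Rational(1, 2)) = Pow(549832, Rational(1, 2)) = Mul(2, Pow(137458, Rational(1, 2)))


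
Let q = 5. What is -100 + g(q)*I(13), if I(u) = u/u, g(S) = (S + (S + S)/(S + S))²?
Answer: -64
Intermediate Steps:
g(S) = (1 + S)² (g(S) = (S + (2*S)/((2*S)))² = (S + (2*S)*(1/(2*S)))² = (S + 1)² = (1 + S)²)
I(u) = 1
-100 + g(q)*I(13) = -100 + (1 + 5)²*1 = -100 + 6²*1 = -100 + 36*1 = -100 + 36 = -64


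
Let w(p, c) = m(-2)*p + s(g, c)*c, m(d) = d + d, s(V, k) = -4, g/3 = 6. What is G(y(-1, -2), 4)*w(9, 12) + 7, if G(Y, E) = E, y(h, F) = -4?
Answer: -329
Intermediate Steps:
g = 18 (g = 3*6 = 18)
m(d) = 2*d
w(p, c) = -4*c - 4*p (w(p, c) = (2*(-2))*p - 4*c = -4*p - 4*c = -4*c - 4*p)
G(y(-1, -2), 4)*w(9, 12) + 7 = 4*(-4*12 - 4*9) + 7 = 4*(-48 - 36) + 7 = 4*(-84) + 7 = -336 + 7 = -329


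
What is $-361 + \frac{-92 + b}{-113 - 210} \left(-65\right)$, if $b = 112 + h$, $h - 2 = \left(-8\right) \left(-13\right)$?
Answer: $- \frac{108413}{323} \approx -335.64$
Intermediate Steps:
$h = 106$ ($h = 2 - -104 = 2 + 104 = 106$)
$b = 218$ ($b = 112 + 106 = 218$)
$-361 + \frac{-92 + b}{-113 - 210} \left(-65\right) = -361 + \frac{-92 + 218}{-113 - 210} \left(-65\right) = -361 + \frac{126}{-323} \left(-65\right) = -361 + 126 \left(- \frac{1}{323}\right) \left(-65\right) = -361 - - \frac{8190}{323} = -361 + \frac{8190}{323} = - \frac{108413}{323}$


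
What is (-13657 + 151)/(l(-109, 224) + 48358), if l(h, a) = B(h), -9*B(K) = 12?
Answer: -20259/72535 ≈ -0.27930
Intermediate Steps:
B(K) = -4/3 (B(K) = -⅑*12 = -4/3)
l(h, a) = -4/3
(-13657 + 151)/(l(-109, 224) + 48358) = (-13657 + 151)/(-4/3 + 48358) = -13506/145070/3 = -13506*3/145070 = -20259/72535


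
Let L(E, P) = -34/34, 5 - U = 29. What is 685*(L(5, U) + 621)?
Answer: 424700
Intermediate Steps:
U = -24 (U = 5 - 1*29 = 5 - 29 = -24)
L(E, P) = -1 (L(E, P) = -34*1/34 = -1)
685*(L(5, U) + 621) = 685*(-1 + 621) = 685*620 = 424700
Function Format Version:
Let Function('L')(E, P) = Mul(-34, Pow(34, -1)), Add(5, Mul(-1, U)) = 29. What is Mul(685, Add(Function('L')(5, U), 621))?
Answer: 424700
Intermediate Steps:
U = -24 (U = Add(5, Mul(-1, 29)) = Add(5, -29) = -24)
Function('L')(E, P) = -1 (Function('L')(E, P) = Mul(-34, Rational(1, 34)) = -1)
Mul(685, Add(Function('L')(5, U), 621)) = Mul(685, Add(-1, 621)) = Mul(685, 620) = 424700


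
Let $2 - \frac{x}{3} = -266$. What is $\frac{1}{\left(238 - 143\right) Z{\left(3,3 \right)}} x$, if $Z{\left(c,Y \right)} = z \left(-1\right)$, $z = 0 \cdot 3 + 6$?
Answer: $- \frac{134}{95} \approx -1.4105$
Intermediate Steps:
$x = 804$ ($x = 6 - -798 = 6 + 798 = 804$)
$z = 6$ ($z = 0 + 6 = 6$)
$Z{\left(c,Y \right)} = -6$ ($Z{\left(c,Y \right)} = 6 \left(-1\right) = -6$)
$\frac{1}{\left(238 - 143\right) Z{\left(3,3 \right)}} x = \frac{1}{\left(238 - 143\right) \left(-6\right)} 804 = \frac{1}{95} \left(- \frac{1}{6}\right) 804 = \left(- \frac{1}{570}\right) 804 = - \frac{134}{95}$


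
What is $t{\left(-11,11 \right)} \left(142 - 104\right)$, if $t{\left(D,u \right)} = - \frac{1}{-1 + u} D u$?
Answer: $\frac{2299}{5} \approx 459.8$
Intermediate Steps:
$t{\left(D,u \right)} = - \frac{D u}{-1 + u}$
$t{\left(-11,11 \right)} \left(142 - 104\right) = \left(-1\right) \left(-11\right) 11 \frac{1}{-1 + 11} \left(142 - 104\right) = \left(-1\right) \left(-11\right) 11 \cdot \frac{1}{10} \cdot 38 = \frac{121}{10} \cdot 38 = \frac{2299}{5}$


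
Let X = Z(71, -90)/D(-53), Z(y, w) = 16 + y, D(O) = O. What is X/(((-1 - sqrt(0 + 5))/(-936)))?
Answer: 20358/53 - 20358*sqrt(5)/53 ≈ -474.79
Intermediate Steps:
X = -87/53 (X = (16 + 71)/(-53) = 87*(-1/53) = -87/53 ≈ -1.6415)
X/(((-1 - sqrt(0 + 5))/(-936))) = -87*(-936/(-1 - sqrt(0 + 5)))/53 = -87*(-936/(-1 - sqrt(5)))/53 = -87/(53*(1/936 + sqrt(5)/936))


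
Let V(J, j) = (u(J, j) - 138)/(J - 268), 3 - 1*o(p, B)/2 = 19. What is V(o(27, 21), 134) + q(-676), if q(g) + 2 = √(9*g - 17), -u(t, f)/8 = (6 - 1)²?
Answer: -131/150 + I*√6101 ≈ -0.87333 + 78.109*I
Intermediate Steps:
o(p, B) = -32 (o(p, B) = 6 - 2*19 = 6 - 38 = -32)
u(t, f) = -200 (u(t, f) = -8*(6 - 1)² = -8*5² = -8*25 = -200)
V(J, j) = -338/(-268 + J) (V(J, j) = (-200 - 138)/(J - 268) = -338/(-268 + J))
q(g) = -2 + √(-17 + 9*g) (q(g) = -2 + √(9*g - 17) = -2 + √(-17 + 9*g))
V(o(27, 21), 134) + q(-676) = -338/(-268 - 32) + (-2 + √(-17 + 9*(-676))) = -338/(-300) + (-2 + √(-17 - 6084)) = -338*(-1/300) + (-2 + √(-6101)) = 169/150 + (-2 + I*√6101) = -131/150 + I*√6101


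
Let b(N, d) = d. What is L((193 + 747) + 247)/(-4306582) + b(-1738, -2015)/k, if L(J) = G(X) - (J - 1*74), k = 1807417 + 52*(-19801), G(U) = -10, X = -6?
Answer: -1560866527/669901749846 ≈ -0.0023300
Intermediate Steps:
k = 777765 (k = 1807417 - 1029652 = 777765)
L(J) = 64 - J (L(J) = -10 - (J - 1*74) = -10 - (J - 74) = -10 - (-74 + J) = -10 + (74 - J) = 64 - J)
L((193 + 747) + 247)/(-4306582) + b(-1738, -2015)/k = (64 - ((193 + 747) + 247))/(-4306582) - 2015/777765 = (64 - (940 + 247))*(-1/4306582) - 2015*1/777765 = (64 - 1*1187)*(-1/4306582) - 403/155553 = (64 - 1187)*(-1/4306582) - 403/155553 = -1123*(-1/4306582) - 403/155553 = 1123/4306582 - 403/155553 = -1560866527/669901749846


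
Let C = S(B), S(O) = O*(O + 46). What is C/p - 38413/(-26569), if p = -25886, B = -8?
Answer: 501217947/343882567 ≈ 1.4575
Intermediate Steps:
S(O) = O*(46 + O)
C = -304 (C = -8*(46 - 8) = -8*38 = -304)
C/p - 38413/(-26569) = -304/(-25886) - 38413/(-26569) = -304*(-1/25886) - 38413*(-1/26569) = 152/12943 + 38413/26569 = 501217947/343882567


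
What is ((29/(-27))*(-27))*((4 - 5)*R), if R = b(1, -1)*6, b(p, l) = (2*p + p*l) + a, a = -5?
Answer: 696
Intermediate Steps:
b(p, l) = -5 + 2*p + l*p (b(p, l) = (2*p + p*l) - 5 = (2*p + l*p) - 5 = -5 + 2*p + l*p)
R = -24 (R = (-5 + 2*1 - 1*1)*6 = (-5 + 2 - 1)*6 = -4*6 = -24)
((29/(-27))*(-27))*((4 - 5)*R) = ((29/(-27))*(-27))*((4 - 5)*(-24)) = ((29*(-1/27))*(-27))*(-1*(-24)) = -29/27*(-27)*24 = 29*24 = 696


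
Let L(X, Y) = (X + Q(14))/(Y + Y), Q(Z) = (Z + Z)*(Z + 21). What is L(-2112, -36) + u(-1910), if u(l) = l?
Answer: -34097/18 ≈ -1894.3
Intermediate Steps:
Q(Z) = 2*Z*(21 + Z) (Q(Z) = (2*Z)*(21 + Z) = 2*Z*(21 + Z))
L(X, Y) = (980 + X)/(2*Y) (L(X, Y) = (X + 2*14*(21 + 14))/(Y + Y) = (X + 2*14*35)/((2*Y)) = (X + 980)*(1/(2*Y)) = (980 + X)*(1/(2*Y)) = (980 + X)/(2*Y))
L(-2112, -36) + u(-1910) = (1/2)*(980 - 2112)/(-36) - 1910 = (1/2)*(-1/36)*(-1132) - 1910 = 283/18 - 1910 = -34097/18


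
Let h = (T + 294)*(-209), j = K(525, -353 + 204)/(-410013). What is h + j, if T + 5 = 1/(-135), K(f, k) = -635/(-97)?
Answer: -36032435467379/596568915 ≈ -60399.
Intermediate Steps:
K(f, k) = 635/97 (K(f, k) = -635*(-1/97) = 635/97)
T = -676/135 (T = -5 + 1/(-135) = -5 - 1/135 = -676/135 ≈ -5.0074)
j = -635/39771261 (j = (635/97)/(-410013) = (635/97)*(-1/410013) = -635/39771261 ≈ -1.5966e-5)
h = -8153926/135 (h = (-676/135 + 294)*(-209) = (39014/135)*(-209) = -8153926/135 ≈ -60399.)
h + j = -8153926/135 - 635/39771261 = -36032435467379/596568915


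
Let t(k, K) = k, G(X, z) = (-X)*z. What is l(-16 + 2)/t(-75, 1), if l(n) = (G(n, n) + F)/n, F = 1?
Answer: -13/70 ≈ -0.18571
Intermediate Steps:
G(X, z) = -X*z
l(n) = (1 - n²)/n (l(n) = (-n*n + 1)/n = (-n² + 1)/n = (1 - n²)/n)
l(-16 + 2)/t(-75, 1) = (1/(-16 + 2) - (-16 + 2))/(-75) = (1/(-14) - 1*(-14))*(-1/75) = (-1/14 + 14)*(-1/75) = (195/14)*(-1/75) = -13/70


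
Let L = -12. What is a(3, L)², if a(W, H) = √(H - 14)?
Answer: -26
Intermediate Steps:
a(W, H) = √(-14 + H)
a(3, L)² = (√(-14 - 12))² = (√(-26))² = (I*√26)² = -26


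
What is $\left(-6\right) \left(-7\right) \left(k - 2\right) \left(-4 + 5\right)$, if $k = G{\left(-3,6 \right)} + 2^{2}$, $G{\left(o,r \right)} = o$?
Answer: $-42$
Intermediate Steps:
$k = 1$ ($k = -3 + 2^{2} = -3 + 4 = 1$)
$\left(-6\right) \left(-7\right) \left(k - 2\right) \left(-4 + 5\right) = \left(-6\right) \left(-7\right) \left(1 - 2\right) \left(-4 + 5\right) = 42 \left(\left(-1\right) 1\right) = 42 \left(-1\right) = -42$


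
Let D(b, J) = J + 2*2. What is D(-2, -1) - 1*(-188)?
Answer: 191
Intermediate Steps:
D(b, J) = 4 + J (D(b, J) = J + 4 = 4 + J)
D(-2, -1) - 1*(-188) = (4 - 1) - 1*(-188) = 3 + 188 = 191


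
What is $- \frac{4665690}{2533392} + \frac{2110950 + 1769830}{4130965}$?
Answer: $- \frac{104914056501}{116281707592} \approx -0.90224$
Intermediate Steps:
$- \frac{4665690}{2533392} + \frac{2110950 + 1769830}{4130965} = \left(-4665690\right) \frac{1}{2533392} + 3880780 \cdot \frac{1}{4130965} = - \frac{259205}{140744} + \frac{776156}{826193} = - \frac{104914056501}{116281707592}$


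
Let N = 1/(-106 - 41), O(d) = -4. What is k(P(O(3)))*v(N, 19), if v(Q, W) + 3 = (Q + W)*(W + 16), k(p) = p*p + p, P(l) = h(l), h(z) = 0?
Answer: 0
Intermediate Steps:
P(l) = 0
N = -1/147 (N = 1/(-147) = -1/147 ≈ -0.0068027)
k(p) = p + p² (k(p) = p² + p = p + p²)
v(Q, W) = -3 + (16 + W)*(Q + W) (v(Q, W) = -3 + (Q + W)*(W + 16) = -3 + (Q + W)*(16 + W) = -3 + (16 + W)*(Q + W))
k(P(O(3)))*v(N, 19) = (0*(1 + 0))*(-3 + 19² + 16*(-1/147) + 16*19 - 1/147*19) = (0*1)*(-3 + 361 - 16/147 + 304 - 19/147) = 0*(13897/21) = 0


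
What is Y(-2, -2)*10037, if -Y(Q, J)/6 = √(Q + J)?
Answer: -120444*I ≈ -1.2044e+5*I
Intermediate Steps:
Y(Q, J) = -6*√(J + Q) (Y(Q, J) = -6*√(Q + J) = -6*√(J + Q))
Y(-2, -2)*10037 = -6*√(-2 - 2)*10037 = -12*I*10037 = -120444*I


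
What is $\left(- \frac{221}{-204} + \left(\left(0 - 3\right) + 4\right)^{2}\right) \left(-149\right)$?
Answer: $- \frac{3725}{12} \approx -310.42$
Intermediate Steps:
$\left(- \frac{221}{-204} + \left(\left(0 - 3\right) + 4\right)^{2}\right) \left(-149\right) = \left(\left(-221\right) \left(- \frac{1}{204}\right) + \left(-3 + 4\right)^{2}\right) \left(-149\right) = \left(\frac{13}{12} + 1^{2}\right) \left(-149\right) = \left(\frac{13}{12} + 1\right) \left(-149\right) = \frac{25}{12} \left(-149\right) = - \frac{3725}{12}$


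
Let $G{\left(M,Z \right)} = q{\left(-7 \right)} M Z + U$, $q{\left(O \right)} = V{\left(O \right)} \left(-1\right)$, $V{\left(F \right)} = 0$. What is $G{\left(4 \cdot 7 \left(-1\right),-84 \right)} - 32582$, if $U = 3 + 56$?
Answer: $-32523$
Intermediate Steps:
$U = 59$
$q{\left(O \right)} = 0$ ($q{\left(O \right)} = 0 \left(-1\right) = 0$)
$G{\left(M,Z \right)} = 59$ ($G{\left(M,Z \right)} = 0 M Z + 59 = 0 Z + 59 = 0 + 59 = 59$)
$G{\left(4 \cdot 7 \left(-1\right),-84 \right)} - 32582 = 59 - 32582 = -32523$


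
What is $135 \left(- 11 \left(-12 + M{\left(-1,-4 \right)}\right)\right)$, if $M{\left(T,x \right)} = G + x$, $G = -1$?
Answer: $25245$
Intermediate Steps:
$M{\left(T,x \right)} = -1 + x$
$135 \left(- 11 \left(-12 + M{\left(-1,-4 \right)}\right)\right) = 135 \left(- 11 \left(-12 - 5\right)\right) = 135 \left(\left(-11\right) \left(-17\right)\right) = 135 \cdot 187 = 25245$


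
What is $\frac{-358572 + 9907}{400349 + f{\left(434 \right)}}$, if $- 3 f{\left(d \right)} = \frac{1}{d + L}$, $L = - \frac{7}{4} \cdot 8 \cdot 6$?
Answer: $- \frac{366098250}{420366449} \approx -0.8709$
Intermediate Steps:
$L = -84$ ($L = \left(-7\right) \frac{1}{4} \cdot 8 \cdot 6 = \left(- \frac{7}{4}\right) 8 \cdot 6 = \left(-14\right) 6 = -84$)
$f{\left(d \right)} = - \frac{1}{3 \left(-84 + d\right)}$ ($f{\left(d \right)} = - \frac{1}{3 \left(d - 84\right)} = - \frac{1}{3 \left(-84 + d\right)}$)
$\frac{-358572 + 9907}{400349 + f{\left(434 \right)}} = \frac{-358572 + 9907}{400349 - \frac{1}{-252 + 3 \cdot 434}} = - \frac{348665}{400349 - \frac{1}{-252 + 1302}} = - \frac{348665}{400349 - \frac{1}{1050}} = - \frac{348665}{\frac{420366449}{1050}} = \left(-348665\right) \frac{1050}{420366449} = - \frac{366098250}{420366449}$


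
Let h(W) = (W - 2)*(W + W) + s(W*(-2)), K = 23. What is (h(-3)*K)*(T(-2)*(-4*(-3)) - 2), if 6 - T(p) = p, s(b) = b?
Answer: 77832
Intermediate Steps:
T(p) = 6 - p
h(W) = -2*W + 2*W*(-2 + W) (h(W) = (W - 2)*(W + W) + W*(-2) = (-2 + W)*(2*W) - 2*W = 2*W*(-2 + W) - 2*W = -2*W + 2*W*(-2 + W))
(h(-3)*K)*(T(-2)*(-4*(-3)) - 2) = ((2*(-3)*(-3 - 3))*23)*((6 - 1*(-2))*(-4*(-3)) - 2) = ((2*(-3)*(-6))*23)*((6 + 2)*12 - 2) = (36*23)*(8*12 - 2) = 828*(96 - 2) = 828*94 = 77832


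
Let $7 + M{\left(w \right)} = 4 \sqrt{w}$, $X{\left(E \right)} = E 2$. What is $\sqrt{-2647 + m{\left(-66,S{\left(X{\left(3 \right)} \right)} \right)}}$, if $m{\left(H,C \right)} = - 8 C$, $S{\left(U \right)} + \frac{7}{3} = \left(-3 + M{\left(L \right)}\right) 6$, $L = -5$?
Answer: $\frac{\sqrt{-19335 - 1728 i \sqrt{5}}}{3} \approx 4.6086 - 46.579 i$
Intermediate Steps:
$X{\left(E \right)} = 2 E$
$M{\left(w \right)} = -7 + 4 \sqrt{w}$
$S{\left(U \right)} = - \frac{187}{3} + 24 i \sqrt{5}$ ($S{\left(U \right)} = - \frac{7}{3} + \left(-3 - \left(7 - 4 \sqrt{-5}\right)\right) 6 = - \frac{7}{3} + \left(-3 - \left(7 - 4 i \sqrt{5}\right)\right) 6 = - \frac{7}{3} + \left(-10 + 4 i \sqrt{5}\right) 6 = - \frac{7}{3} - \left(60 - 24 i \sqrt{5}\right) = - \frac{187}{3} + 24 i \sqrt{5}$)
$\sqrt{-2647 + m{\left(-66,S{\left(X{\left(3 \right)} \right)} \right)}} = \sqrt{-2647 - 8 \left(- \frac{187}{3} + 24 i \sqrt{5}\right)} = \sqrt{-2647 + \left(\frac{1496}{3} - 192 i \sqrt{5}\right)} = \sqrt{- \frac{6445}{3} - 192 i \sqrt{5}}$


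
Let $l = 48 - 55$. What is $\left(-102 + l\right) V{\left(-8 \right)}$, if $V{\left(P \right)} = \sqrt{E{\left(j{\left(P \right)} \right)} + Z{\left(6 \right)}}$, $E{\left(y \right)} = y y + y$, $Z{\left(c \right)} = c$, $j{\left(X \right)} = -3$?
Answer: $- 218 \sqrt{3} \approx -377.59$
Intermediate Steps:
$l = -7$ ($l = 48 - 55 = -7$)
$E{\left(y \right)} = y + y^{2}$ ($E{\left(y \right)} = y^{2} + y = y + y^{2}$)
$V{\left(P \right)} = 2 \sqrt{3}$ ($V{\left(P \right)} = \sqrt{- 3 \left(1 - 3\right) + 6} = \sqrt{\left(-3\right) \left(-2\right) + 6} = \sqrt{6 + 6} = \sqrt{12} = 2 \sqrt{3}$)
$\left(-102 + l\right) V{\left(-8 \right)} = \left(-102 - 7\right) 2 \sqrt{3} = - 109 \cdot 2 \sqrt{3} = - 218 \sqrt{3}$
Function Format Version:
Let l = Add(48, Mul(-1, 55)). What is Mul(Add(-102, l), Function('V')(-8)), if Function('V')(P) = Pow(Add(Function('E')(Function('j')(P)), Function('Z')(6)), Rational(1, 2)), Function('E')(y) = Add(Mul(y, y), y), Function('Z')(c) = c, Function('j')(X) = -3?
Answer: Mul(-218, Pow(3, Rational(1, 2))) ≈ -377.59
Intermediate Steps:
l = -7 (l = Add(48, -55) = -7)
Function('E')(y) = Add(y, Pow(y, 2)) (Function('E')(y) = Add(Pow(y, 2), y) = Add(y, Pow(y, 2)))
Function('V')(P) = Mul(2, Pow(3, Rational(1, 2))) (Function('V')(P) = Pow(Add(Mul(-3, Add(1, -3)), 6), Rational(1, 2)) = Pow(Add(Mul(-3, -2), 6), Rational(1, 2)) = Pow(Add(6, 6), Rational(1, 2)) = Pow(12, Rational(1, 2)) = Mul(2, Pow(3, Rational(1, 2))))
Mul(Add(-102, l), Function('V')(-8)) = Mul(Add(-102, -7), Mul(2, Pow(3, Rational(1, 2)))) = Mul(-109, Mul(2, Pow(3, Rational(1, 2)))) = Mul(-218, Pow(3, Rational(1, 2)))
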